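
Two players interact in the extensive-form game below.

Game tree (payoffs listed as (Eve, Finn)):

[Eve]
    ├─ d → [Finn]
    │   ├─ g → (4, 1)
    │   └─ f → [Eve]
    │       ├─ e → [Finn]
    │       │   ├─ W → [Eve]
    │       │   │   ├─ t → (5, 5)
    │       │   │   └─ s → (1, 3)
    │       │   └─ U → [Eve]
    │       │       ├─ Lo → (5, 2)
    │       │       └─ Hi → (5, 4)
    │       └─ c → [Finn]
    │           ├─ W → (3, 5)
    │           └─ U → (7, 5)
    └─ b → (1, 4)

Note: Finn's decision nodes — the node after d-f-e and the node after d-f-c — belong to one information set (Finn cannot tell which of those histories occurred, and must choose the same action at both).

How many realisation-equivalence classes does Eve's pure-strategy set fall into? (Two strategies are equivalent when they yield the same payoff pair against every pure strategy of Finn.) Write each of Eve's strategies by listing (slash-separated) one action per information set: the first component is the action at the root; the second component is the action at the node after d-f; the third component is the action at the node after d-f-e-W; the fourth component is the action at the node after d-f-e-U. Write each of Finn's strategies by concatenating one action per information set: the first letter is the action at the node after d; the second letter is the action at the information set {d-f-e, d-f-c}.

6

Eve has 16 pure strategies: d/e/t/Lo, d/e/t/Hi, d/e/s/Lo, d/e/s/Hi, d/c/t/Lo, d/c/t/Hi, d/c/s/Lo, d/c/s/Hi, b/e/t/Lo, b/e/t/Hi, b/e/s/Lo, b/e/s/Hi, b/c/t/Lo, b/c/t/Hi, b/c/s/Lo, b/c/s/Hi. Columns: gW, gU, fW, fU.
{d/e/t/Lo} → row (4,1) (4,1) (5,5) (5,2)
{d/e/t/Hi} → row (4,1) (4,1) (5,5) (5,4)
{d/e/s/Lo} → row (4,1) (4,1) (1,3) (5,2)
{d/e/s/Hi} → row (4,1) (4,1) (1,3) (5,4)
{d/c/t/Lo, d/c/t/Hi, d/c/s/Lo, d/c/s/Hi} → row (4,1) (4,1) (3,5) (7,5)
{b/e/t/Lo, b/e/t/Hi, b/e/s/Lo, b/e/s/Hi, b/c/t/Lo, b/c/t/Hi, b/c/s/Lo, b/c/s/Hi} → row (1,4) (1,4) (1,4) (1,4)
That's 6 distinct rows out of 16 strategies.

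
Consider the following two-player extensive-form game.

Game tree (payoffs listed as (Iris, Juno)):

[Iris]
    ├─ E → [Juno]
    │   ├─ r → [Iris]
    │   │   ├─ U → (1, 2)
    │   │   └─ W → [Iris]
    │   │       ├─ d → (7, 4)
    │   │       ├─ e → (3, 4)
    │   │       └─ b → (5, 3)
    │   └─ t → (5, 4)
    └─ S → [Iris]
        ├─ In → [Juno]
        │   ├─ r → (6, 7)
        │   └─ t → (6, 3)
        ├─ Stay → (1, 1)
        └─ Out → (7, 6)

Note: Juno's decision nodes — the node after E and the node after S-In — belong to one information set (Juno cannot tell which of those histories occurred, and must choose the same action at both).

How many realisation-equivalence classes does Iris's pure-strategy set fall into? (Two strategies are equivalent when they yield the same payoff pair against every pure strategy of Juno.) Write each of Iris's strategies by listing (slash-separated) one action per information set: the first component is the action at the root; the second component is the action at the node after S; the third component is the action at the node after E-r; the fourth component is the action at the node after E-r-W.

7

Iris has 36 pure strategies: E/In/U/d, E/In/U/e, E/In/U/b, E/In/W/d, E/In/W/e, E/In/W/b, E/Stay/U/d, E/Stay/U/e, E/Stay/U/b, E/Stay/W/d, E/Stay/W/e, E/Stay/W/b, E/Out/U/d, E/Out/U/e, E/Out/U/b, E/Out/W/d, E/Out/W/e, E/Out/W/b, S/In/U/d, S/In/U/e, S/In/U/b, S/In/W/d, S/In/W/e, S/In/W/b, S/Stay/U/d, S/Stay/U/e, S/Stay/U/b, S/Stay/W/d, S/Stay/W/e, S/Stay/W/b, S/Out/U/d, S/Out/U/e, S/Out/U/b, S/Out/W/d, S/Out/W/e, S/Out/W/b. Columns: r, t.
{E/In/U/d, E/In/U/e, E/In/U/b, E/Stay/U/d, E/Stay/U/e, E/Stay/U/b, E/Out/U/d, E/Out/U/e, E/Out/U/b} → row (1,2) (5,4)
{E/In/W/d, E/Stay/W/d, E/Out/W/d} → row (7,4) (5,4)
{E/In/W/e, E/Stay/W/e, E/Out/W/e} → row (3,4) (5,4)
{E/In/W/b, E/Stay/W/b, E/Out/W/b} → row (5,3) (5,4)
{S/In/U/d, S/In/U/e, S/In/U/b, S/In/W/d, S/In/W/e, S/In/W/b} → row (6,7) (6,3)
{S/Stay/U/d, S/Stay/U/e, S/Stay/U/b, S/Stay/W/d, S/Stay/W/e, S/Stay/W/b} → row (1,1) (1,1)
{S/Out/U/d, S/Out/U/e, S/Out/U/b, S/Out/W/d, S/Out/W/e, S/Out/W/b} → row (7,6) (7,6)
That's 7 distinct rows out of 36 strategies.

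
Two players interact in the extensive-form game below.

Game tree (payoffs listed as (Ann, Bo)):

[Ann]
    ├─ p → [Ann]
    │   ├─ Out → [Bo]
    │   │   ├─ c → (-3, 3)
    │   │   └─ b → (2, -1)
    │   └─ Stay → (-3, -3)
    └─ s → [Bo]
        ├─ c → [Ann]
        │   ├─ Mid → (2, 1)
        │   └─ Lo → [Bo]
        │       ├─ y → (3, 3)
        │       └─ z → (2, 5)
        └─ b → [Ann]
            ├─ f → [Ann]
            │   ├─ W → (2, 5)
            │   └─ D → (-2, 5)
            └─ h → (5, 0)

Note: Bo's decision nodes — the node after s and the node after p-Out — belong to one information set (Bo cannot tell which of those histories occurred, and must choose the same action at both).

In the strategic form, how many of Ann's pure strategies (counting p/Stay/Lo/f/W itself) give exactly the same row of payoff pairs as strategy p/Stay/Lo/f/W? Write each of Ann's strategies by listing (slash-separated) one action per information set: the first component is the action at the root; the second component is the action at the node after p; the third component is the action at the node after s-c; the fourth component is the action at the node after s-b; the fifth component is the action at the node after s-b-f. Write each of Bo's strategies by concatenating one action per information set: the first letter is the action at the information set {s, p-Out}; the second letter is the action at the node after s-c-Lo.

Row for p/Stay/Lo/f/W (columns cy, cz, by, bz): (-3,-3) (-3,-3) (-3,-3) (-3,-3).
Under p/Stay/Lo/f/W, Ann's choice at the node after s-c and at the node after s-b and at the node after s-b-f can never be reached regardless of what Bo does, so varying those choices leaves every outcome unchanged.
Holding the reachable choices fixed and varying the unreachable ones freely already gives 2 × 2 × 2 = 8 equivalent strategies.
No other strategy reproduces this row, so those 8 are the full class: p/Stay/Mid/f/W, p/Stay/Mid/f/D, p/Stay/Mid/h/W, p/Stay/Mid/h/D, p/Stay/Lo/f/W, p/Stay/Lo/f/D, p/Stay/Lo/h/W, p/Stay/Lo/h/D.

8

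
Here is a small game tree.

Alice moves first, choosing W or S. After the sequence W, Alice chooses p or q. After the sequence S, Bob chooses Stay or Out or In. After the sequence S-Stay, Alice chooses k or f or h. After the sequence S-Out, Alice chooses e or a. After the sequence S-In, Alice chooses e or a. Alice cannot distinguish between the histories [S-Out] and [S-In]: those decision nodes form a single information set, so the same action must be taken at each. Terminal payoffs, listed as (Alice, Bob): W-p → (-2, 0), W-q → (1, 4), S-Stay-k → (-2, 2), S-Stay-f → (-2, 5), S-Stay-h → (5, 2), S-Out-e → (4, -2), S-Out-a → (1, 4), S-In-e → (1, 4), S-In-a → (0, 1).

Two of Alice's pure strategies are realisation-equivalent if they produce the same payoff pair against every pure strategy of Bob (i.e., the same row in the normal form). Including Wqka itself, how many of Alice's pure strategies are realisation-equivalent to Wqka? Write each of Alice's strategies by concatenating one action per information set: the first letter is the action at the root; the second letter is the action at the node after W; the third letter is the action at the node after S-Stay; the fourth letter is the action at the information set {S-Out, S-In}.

6

Row for Wqka (columns Stay, Out, In): (1,4) (1,4) (1,4).
Under Wqka, Alice's choice at the node after S-Stay and at the information set {S-Out, S-In} can never be reached regardless of what Bob does, so varying those choices leaves every outcome unchanged.
Holding the reachable choices fixed and varying the unreachable ones freely already gives 3 × 2 = 6 equivalent strategies.
No other strategy reproduces this row, so those 6 are the full class: Wqke, Wqka, Wqfe, Wqfa, Wqhe, Wqha.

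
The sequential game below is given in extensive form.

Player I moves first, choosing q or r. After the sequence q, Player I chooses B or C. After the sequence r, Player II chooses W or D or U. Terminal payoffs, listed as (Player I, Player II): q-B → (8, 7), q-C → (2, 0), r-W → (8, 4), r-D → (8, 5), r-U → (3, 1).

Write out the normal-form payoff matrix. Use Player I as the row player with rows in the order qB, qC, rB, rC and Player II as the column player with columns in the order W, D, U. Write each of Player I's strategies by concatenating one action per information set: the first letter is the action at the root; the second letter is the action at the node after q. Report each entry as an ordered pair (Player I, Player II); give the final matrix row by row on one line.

qB: (8,7) (8,7) (8,7) | qC: (2,0) (2,0) (2,0) | rB: (8,4) (8,5) (3,1) | rC: (8,4) (8,5) (3,1)

            W        D        U
  qB    (8,7)    (8,7)    (8,7)
  qC    (2,0)    (2,0)    (2,0)
  rB    (8,4)    (8,5)    (3,1)
  rC    (8,4)    (8,5)    (3,1)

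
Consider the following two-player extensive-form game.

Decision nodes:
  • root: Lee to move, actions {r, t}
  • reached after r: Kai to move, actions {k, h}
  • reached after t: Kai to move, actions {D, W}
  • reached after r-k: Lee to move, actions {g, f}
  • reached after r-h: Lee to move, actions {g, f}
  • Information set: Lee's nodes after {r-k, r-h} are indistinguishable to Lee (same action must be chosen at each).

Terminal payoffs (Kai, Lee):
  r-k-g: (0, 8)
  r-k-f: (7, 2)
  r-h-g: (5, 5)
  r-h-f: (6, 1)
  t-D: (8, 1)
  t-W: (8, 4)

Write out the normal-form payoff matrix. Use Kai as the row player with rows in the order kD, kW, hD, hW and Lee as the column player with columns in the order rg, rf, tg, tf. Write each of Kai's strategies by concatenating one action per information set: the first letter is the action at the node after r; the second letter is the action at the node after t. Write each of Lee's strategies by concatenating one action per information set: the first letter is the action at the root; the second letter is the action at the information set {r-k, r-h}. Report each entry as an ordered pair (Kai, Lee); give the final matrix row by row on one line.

kD: (0,8) (7,2) (8,1) (8,1) | kW: (0,8) (7,2) (8,4) (8,4) | hD: (5,5) (6,1) (8,1) (8,1) | hW: (5,5) (6,1) (8,4) (8,4)

           rg       rf       tg       tf
  kD    (0,8)    (7,2)    (8,1)    (8,1)
  kW    (0,8)    (7,2)    (8,4)    (8,4)
  hD    (5,5)    (6,1)    (8,1)    (8,1)
  hW    (5,5)    (6,1)    (8,4)    (8,4)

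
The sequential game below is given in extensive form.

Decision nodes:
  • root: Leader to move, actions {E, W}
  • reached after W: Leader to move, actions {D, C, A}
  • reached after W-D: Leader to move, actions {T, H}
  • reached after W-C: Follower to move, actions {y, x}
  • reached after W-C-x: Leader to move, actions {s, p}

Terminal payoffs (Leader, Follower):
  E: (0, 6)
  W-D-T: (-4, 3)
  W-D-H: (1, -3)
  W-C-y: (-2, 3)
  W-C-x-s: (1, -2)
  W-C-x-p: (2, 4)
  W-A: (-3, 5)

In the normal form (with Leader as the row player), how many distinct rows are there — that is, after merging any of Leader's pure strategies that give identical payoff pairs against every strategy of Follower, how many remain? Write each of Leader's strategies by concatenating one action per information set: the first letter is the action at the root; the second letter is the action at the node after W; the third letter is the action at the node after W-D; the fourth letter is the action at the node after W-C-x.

Leader has 24 pure strategies: EDTs, EDTp, EDHs, EDHp, ECTs, ECTp, ECHs, ECHp, EATs, EATp, EAHs, EAHp, WDTs, WDTp, WDHs, WDHp, WCTs, WCTp, WCHs, WCHp, WATs, WATp, WAHs, WAHp. Columns: y, x.
{EDTs, EDTp, EDHs, EDHp, ECTs, ECTp, ECHs, ECHp, EATs, EATp, EAHs, EAHp} → row (0,6) (0,6)
{WDTs, WDTp} → row (-4,3) (-4,3)
{WDHs, WDHp} → row (1,-3) (1,-3)
{WCTs, WCHs} → row (-2,3) (1,-2)
{WCTp, WCHp} → row (-2,3) (2,4)
{WATs, WATp, WAHs, WAHp} → row (-3,5) (-3,5)
That's 6 distinct rows out of 24 strategies.

6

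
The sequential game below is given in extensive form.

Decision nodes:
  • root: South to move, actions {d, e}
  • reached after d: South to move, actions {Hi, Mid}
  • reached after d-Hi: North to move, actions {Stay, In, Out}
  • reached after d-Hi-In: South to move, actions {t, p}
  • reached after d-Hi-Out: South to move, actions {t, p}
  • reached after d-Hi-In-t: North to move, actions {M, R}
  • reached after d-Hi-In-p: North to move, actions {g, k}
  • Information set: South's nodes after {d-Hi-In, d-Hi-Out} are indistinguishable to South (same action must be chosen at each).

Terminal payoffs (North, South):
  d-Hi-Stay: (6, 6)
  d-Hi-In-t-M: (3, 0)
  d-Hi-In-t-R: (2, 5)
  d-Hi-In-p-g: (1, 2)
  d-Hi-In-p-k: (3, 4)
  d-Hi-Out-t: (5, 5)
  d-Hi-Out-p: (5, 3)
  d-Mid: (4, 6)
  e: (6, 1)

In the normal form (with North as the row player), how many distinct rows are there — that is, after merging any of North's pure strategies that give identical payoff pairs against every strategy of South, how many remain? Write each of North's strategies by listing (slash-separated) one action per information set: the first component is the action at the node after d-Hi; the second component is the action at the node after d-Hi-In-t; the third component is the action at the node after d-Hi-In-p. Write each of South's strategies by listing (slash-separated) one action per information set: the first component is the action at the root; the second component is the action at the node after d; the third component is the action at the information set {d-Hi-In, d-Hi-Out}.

North has 12 pure strategies: Stay/M/g, Stay/M/k, Stay/R/g, Stay/R/k, In/M/g, In/M/k, In/R/g, In/R/k, Out/M/g, Out/M/k, Out/R/g, Out/R/k. Columns: d/Hi/t, d/Hi/p, d/Mid/t, d/Mid/p, e/Hi/t, e/Hi/p, e/Mid/t, e/Mid/p.
{Stay/M/g, Stay/M/k, Stay/R/g, Stay/R/k} → row (6,6) (6,6) (4,6) (4,6) (6,1) (6,1) (6,1) (6,1)
{In/M/g} → row (3,0) (1,2) (4,6) (4,6) (6,1) (6,1) (6,1) (6,1)
{In/M/k} → row (3,0) (3,4) (4,6) (4,6) (6,1) (6,1) (6,1) (6,1)
{In/R/g} → row (2,5) (1,2) (4,6) (4,6) (6,1) (6,1) (6,1) (6,1)
{In/R/k} → row (2,5) (3,4) (4,6) (4,6) (6,1) (6,1) (6,1) (6,1)
{Out/M/g, Out/M/k, Out/R/g, Out/R/k} → row (5,5) (5,3) (4,6) (4,6) (6,1) (6,1) (6,1) (6,1)
That's 6 distinct rows out of 12 strategies.

6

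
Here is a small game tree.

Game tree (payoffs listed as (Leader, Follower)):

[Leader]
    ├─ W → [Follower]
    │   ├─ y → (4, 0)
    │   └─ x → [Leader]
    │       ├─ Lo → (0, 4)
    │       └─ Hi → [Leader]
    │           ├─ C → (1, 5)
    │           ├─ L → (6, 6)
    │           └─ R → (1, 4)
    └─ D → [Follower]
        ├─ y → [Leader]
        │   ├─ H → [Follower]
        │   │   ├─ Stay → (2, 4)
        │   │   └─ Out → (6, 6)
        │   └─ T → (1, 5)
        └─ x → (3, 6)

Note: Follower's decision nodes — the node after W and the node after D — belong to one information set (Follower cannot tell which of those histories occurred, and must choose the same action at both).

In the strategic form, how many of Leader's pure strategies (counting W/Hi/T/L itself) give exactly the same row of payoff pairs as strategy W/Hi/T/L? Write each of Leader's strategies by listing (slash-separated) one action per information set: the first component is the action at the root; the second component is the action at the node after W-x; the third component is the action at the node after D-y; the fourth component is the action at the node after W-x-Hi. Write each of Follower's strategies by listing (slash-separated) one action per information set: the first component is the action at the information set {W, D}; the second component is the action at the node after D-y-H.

2

Row for W/Hi/T/L (columns y/Stay, y/Out, x/Stay, x/Out): (4,0) (4,0) (6,6) (6,6).
Under W/Hi/T/L, Leader's choice at the node after D-y can never be reached regardless of what Follower does, so varying those choices leaves every outcome unchanged.
Holding the reachable choices fixed and varying the unreachable one freely already gives 2 equivalent strategies.
No other strategy reproduces this row, so those 2 are the full class: W/Hi/H/L, W/Hi/T/L.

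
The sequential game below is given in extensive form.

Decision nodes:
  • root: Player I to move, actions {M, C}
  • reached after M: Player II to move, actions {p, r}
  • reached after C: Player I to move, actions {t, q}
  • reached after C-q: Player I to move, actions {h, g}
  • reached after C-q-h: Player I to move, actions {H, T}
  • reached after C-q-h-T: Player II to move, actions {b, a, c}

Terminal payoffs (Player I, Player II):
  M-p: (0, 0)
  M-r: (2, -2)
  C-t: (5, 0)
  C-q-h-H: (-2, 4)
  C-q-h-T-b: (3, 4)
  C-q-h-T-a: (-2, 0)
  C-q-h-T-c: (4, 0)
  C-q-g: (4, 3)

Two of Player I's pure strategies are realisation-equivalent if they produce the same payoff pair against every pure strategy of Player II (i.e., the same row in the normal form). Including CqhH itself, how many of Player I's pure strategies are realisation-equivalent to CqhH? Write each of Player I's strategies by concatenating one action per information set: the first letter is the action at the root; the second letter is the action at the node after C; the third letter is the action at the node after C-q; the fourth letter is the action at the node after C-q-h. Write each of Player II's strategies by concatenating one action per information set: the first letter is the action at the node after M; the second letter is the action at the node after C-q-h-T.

Row for CqhH (columns pb, pa, pc, rb, ra, rc): (-2,4) (-2,4) (-2,4) (-2,4) (-2,4) (-2,4).
Every one of Player I's information sets is on the play path for some reply by Player II when Player I follows CqhH.
Changing the action at any of them therefore changes at least one column, so only CqhH itself gives this row.

1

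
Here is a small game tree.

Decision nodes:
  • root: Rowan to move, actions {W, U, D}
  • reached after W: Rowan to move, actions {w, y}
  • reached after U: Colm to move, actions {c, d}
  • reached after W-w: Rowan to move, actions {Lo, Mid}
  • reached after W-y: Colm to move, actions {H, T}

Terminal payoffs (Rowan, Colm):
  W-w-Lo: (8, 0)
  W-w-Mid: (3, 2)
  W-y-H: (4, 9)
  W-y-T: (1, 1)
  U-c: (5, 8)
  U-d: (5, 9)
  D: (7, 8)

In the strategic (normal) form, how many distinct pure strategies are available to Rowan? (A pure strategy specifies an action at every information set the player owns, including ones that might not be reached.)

12

Rowan owns the root with actions {W, U, D} — three choices.
Rowan owns the node after W with actions {w, y} — two choices.
Rowan owns the node after W-w with actions {Lo, Mid} — two choices.
A pure strategy fixes one action at each information set independently, so the count is the product 3 × 2 × 2 = 12.
(For reference, Colm has 4 pure strategies, giving a 12×4 normal-form matrix.)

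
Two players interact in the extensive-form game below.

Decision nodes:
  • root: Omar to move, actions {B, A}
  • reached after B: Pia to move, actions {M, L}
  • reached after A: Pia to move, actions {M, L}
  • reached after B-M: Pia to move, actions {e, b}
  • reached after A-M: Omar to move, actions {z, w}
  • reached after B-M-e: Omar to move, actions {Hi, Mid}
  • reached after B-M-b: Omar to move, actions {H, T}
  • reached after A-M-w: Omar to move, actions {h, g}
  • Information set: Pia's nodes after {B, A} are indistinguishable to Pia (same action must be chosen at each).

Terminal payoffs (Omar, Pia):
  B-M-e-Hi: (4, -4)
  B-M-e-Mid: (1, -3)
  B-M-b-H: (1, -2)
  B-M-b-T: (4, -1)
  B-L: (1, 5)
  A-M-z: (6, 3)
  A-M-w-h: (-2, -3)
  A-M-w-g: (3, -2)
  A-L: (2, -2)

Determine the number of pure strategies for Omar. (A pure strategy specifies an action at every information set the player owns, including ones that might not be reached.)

Omar owns the root with actions {B, A} — two choices.
Omar owns the node after A-M with actions {z, w} — two choices.
Omar owns the node after B-M-e with actions {Hi, Mid} — two choices.
Omar owns the node after B-M-b with actions {H, T} — two choices.
Omar owns the node after A-M-w with actions {h, g} — two choices.
A pure strategy fixes one action at each information set independently, so the count is the product 2 × 2 × 2 × 2 × 2 = 32.

32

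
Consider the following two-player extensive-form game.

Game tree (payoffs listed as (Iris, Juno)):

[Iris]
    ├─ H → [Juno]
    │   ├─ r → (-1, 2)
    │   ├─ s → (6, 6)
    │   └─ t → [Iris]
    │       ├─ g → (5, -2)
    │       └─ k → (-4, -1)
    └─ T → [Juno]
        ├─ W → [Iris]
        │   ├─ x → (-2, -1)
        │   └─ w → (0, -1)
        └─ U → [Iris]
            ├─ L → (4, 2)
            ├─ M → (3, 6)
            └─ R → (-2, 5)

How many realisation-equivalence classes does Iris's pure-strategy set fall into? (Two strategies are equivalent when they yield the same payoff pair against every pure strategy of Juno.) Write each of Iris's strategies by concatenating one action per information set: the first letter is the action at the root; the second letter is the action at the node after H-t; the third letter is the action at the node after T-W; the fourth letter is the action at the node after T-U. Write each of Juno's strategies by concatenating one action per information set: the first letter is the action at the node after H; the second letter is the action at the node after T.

Iris has 24 pure strategies: HgxL, HgxM, HgxR, HgwL, HgwM, HgwR, HkxL, HkxM, HkxR, HkwL, HkwM, HkwR, TgxL, TgxM, TgxR, TgwL, TgwM, TgwR, TkxL, TkxM, TkxR, TkwL, TkwM, TkwR. Columns: rW, rU, sW, sU, tW, tU.
{HgxL, HgxM, HgxR, HgwL, HgwM, HgwR} → row (-1,2) (-1,2) (6,6) (6,6) (5,-2) (5,-2)
{HkxL, HkxM, HkxR, HkwL, HkwM, HkwR} → row (-1,2) (-1,2) (6,6) (6,6) (-4,-1) (-4,-1)
{TgxL, TkxL} → row (-2,-1) (4,2) (-2,-1) (4,2) (-2,-1) (4,2)
{TgxM, TkxM} → row (-2,-1) (3,6) (-2,-1) (3,6) (-2,-1) (3,6)
{TgxR, TkxR} → row (-2,-1) (-2,5) (-2,-1) (-2,5) (-2,-1) (-2,5)
{TgwL, TkwL} → row (0,-1) (4,2) (0,-1) (4,2) (0,-1) (4,2)
{TgwM, TkwM} → row (0,-1) (3,6) (0,-1) (3,6) (0,-1) (3,6)
{TgwR, TkwR} → row (0,-1) (-2,5) (0,-1) (-2,5) (0,-1) (-2,5)
That's 8 distinct rows out of 24 strategies.

8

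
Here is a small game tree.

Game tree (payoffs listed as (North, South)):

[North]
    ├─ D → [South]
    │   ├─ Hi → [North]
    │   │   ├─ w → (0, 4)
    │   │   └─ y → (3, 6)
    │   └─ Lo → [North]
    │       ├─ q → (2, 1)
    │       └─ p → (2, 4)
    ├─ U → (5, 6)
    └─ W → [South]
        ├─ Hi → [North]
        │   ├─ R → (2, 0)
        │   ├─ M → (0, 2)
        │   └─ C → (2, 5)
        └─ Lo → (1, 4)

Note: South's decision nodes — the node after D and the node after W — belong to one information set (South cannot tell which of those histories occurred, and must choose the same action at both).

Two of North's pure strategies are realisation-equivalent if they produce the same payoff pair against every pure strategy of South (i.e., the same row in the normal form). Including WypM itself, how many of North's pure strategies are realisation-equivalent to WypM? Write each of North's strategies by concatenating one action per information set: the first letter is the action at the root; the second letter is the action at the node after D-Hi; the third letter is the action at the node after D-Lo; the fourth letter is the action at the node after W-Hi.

Row for WypM (columns Hi, Lo): (0,2) (1,4).
Under WypM, North's choice at the node after D-Hi and at the node after D-Lo can never be reached regardless of what South does, so varying those choices leaves every outcome unchanged.
Holding the reachable choices fixed and varying the unreachable ones freely already gives 2 × 2 = 4 equivalent strategies.
No other strategy reproduces this row, so those 4 are the full class: WwqM, WwpM, WyqM, WypM.

4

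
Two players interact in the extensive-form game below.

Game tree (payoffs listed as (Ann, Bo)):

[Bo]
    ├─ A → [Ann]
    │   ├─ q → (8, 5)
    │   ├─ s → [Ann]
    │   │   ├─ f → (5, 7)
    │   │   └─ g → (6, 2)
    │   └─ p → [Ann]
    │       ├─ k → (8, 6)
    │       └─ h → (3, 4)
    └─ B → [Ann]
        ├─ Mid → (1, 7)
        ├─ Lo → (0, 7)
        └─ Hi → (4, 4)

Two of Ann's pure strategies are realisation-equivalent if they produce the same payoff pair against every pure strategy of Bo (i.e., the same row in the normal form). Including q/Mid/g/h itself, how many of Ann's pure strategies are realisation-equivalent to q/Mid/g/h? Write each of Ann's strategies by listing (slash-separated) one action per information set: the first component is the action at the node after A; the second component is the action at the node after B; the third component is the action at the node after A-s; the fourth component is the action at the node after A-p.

Row for q/Mid/g/h (columns A, B): (8,5) (1,7).
Under q/Mid/g/h, Ann's choice at the node after A-s and at the node after A-p can never be reached regardless of what Bo does, so varying those choices leaves every outcome unchanged.
Holding the reachable choices fixed and varying the unreachable ones freely already gives 2 × 2 = 4 equivalent strategies.
No other strategy reproduces this row, so those 4 are the full class: q/Mid/f/k, q/Mid/f/h, q/Mid/g/k, q/Mid/g/h.

4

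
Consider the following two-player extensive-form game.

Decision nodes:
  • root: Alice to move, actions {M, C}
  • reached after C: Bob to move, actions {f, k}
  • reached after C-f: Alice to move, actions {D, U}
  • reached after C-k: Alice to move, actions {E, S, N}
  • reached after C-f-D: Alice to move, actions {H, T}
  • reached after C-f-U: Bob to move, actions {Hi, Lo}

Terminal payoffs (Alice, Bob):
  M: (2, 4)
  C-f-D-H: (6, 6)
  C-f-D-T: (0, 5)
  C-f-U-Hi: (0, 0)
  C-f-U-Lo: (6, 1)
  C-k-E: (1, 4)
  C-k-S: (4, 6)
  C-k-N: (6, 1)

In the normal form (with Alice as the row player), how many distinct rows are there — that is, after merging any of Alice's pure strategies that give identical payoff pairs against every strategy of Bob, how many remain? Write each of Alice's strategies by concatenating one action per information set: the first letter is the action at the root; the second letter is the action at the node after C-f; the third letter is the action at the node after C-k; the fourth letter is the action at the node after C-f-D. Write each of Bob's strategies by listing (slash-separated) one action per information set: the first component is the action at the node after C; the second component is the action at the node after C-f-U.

Alice has 24 pure strategies: MDEH, MDET, MDSH, MDST, MDNH, MDNT, MUEH, MUET, MUSH, MUST, MUNH, MUNT, CDEH, CDET, CDSH, CDST, CDNH, CDNT, CUEH, CUET, CUSH, CUST, CUNH, CUNT. Columns: f/Hi, f/Lo, k/Hi, k/Lo.
{MDEH, MDET, MDSH, MDST, MDNH, MDNT, MUEH, MUET, MUSH, MUST, MUNH, MUNT} → row (2,4) (2,4) (2,4) (2,4)
{CDEH} → row (6,6) (6,6) (1,4) (1,4)
{CDET} → row (0,5) (0,5) (1,4) (1,4)
{CDSH} → row (6,6) (6,6) (4,6) (4,6)
{CDST} → row (0,5) (0,5) (4,6) (4,6)
{CDNH} → row (6,6) (6,6) (6,1) (6,1)
{CDNT} → row (0,5) (0,5) (6,1) (6,1)
{CUEH, CUET} → row (0,0) (6,1) (1,4) (1,4)
{CUSH, CUST} → row (0,0) (6,1) (4,6) (4,6)
{CUNH, CUNT} → row (0,0) (6,1) (6,1) (6,1)
That's 10 distinct rows out of 24 strategies.

10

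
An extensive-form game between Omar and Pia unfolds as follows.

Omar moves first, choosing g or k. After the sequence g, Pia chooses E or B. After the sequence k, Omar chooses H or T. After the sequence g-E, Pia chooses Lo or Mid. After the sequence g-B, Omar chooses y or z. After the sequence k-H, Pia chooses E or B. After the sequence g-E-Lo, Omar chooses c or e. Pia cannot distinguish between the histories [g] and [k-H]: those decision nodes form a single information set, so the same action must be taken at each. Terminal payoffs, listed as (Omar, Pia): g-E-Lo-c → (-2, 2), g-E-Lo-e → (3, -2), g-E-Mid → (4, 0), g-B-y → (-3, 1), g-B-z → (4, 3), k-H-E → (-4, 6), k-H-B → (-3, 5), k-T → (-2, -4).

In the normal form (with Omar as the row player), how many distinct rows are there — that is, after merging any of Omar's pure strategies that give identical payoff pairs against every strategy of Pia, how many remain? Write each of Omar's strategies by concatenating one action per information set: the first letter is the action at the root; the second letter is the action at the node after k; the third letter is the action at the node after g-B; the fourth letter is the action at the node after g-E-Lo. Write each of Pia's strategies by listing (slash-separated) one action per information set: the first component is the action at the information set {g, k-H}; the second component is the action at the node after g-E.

Omar has 16 pure strategies: gHyc, gHye, gHzc, gHze, gTyc, gTye, gTzc, gTze, kHyc, kHye, kHzc, kHze, kTyc, kTye, kTzc, kTze. Columns: E/Lo, E/Mid, B/Lo, B/Mid.
{gHyc, gTyc} → row (-2,2) (4,0) (-3,1) (-3,1)
{gHye, gTye} → row (3,-2) (4,0) (-3,1) (-3,1)
{gHzc, gTzc} → row (-2,2) (4,0) (4,3) (4,3)
{gHze, gTze} → row (3,-2) (4,0) (4,3) (4,3)
{kHyc, kHye, kHzc, kHze} → row (-4,6) (-4,6) (-3,5) (-3,5)
{kTyc, kTye, kTzc, kTze} → row (-2,-4) (-2,-4) (-2,-4) (-2,-4)
That's 6 distinct rows out of 16 strategies.

6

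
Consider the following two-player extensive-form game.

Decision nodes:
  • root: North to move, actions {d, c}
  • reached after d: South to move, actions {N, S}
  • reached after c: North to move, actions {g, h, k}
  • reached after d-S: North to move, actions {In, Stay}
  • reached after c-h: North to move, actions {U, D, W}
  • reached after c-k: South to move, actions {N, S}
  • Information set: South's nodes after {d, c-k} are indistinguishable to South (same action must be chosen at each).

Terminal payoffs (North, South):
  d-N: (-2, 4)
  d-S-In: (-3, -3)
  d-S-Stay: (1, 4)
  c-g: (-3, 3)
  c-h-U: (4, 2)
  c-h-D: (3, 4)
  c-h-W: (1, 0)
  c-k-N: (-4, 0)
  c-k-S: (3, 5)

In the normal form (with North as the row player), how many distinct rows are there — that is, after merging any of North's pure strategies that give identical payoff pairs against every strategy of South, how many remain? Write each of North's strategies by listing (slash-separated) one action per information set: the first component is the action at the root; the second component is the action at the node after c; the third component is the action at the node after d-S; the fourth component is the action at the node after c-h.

7

North has 36 pure strategies: d/g/In/U, d/g/In/D, d/g/In/W, d/g/Stay/U, d/g/Stay/D, d/g/Stay/W, d/h/In/U, d/h/In/D, d/h/In/W, d/h/Stay/U, d/h/Stay/D, d/h/Stay/W, d/k/In/U, d/k/In/D, d/k/In/W, d/k/Stay/U, d/k/Stay/D, d/k/Stay/W, c/g/In/U, c/g/In/D, c/g/In/W, c/g/Stay/U, c/g/Stay/D, c/g/Stay/W, c/h/In/U, c/h/In/D, c/h/In/W, c/h/Stay/U, c/h/Stay/D, c/h/Stay/W, c/k/In/U, c/k/In/D, c/k/In/W, c/k/Stay/U, c/k/Stay/D, c/k/Stay/W. Columns: N, S.
{d/g/In/U, d/g/In/D, d/g/In/W, d/h/In/U, d/h/In/D, d/h/In/W, d/k/In/U, d/k/In/D, d/k/In/W} → row (-2,4) (-3,-3)
{d/g/Stay/U, d/g/Stay/D, d/g/Stay/W, d/h/Stay/U, d/h/Stay/D, d/h/Stay/W, d/k/Stay/U, d/k/Stay/D, d/k/Stay/W} → row (-2,4) (1,4)
{c/g/In/U, c/g/In/D, c/g/In/W, c/g/Stay/U, c/g/Stay/D, c/g/Stay/W} → row (-3,3) (-3,3)
{c/h/In/U, c/h/Stay/U} → row (4,2) (4,2)
{c/h/In/D, c/h/Stay/D} → row (3,4) (3,4)
{c/h/In/W, c/h/Stay/W} → row (1,0) (1,0)
{c/k/In/U, c/k/In/D, c/k/In/W, c/k/Stay/U, c/k/Stay/D, c/k/Stay/W} → row (-4,0) (3,5)
That's 7 distinct rows out of 36 strategies.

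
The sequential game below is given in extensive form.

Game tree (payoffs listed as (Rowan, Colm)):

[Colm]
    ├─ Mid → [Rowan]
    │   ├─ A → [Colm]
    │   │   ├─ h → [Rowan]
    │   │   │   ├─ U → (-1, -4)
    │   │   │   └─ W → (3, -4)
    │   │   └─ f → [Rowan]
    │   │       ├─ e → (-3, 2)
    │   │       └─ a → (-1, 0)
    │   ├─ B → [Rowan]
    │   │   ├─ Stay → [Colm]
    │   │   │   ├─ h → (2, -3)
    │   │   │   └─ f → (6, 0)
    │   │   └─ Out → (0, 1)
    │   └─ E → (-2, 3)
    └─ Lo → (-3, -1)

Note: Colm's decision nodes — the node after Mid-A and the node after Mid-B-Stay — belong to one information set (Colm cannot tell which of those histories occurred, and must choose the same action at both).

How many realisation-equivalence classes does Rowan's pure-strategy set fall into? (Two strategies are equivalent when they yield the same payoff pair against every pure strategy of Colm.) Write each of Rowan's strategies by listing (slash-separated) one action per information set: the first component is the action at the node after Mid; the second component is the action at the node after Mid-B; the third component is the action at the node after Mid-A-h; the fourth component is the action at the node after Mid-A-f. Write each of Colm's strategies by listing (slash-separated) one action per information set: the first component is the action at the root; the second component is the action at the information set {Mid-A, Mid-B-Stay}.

7

Rowan has 24 pure strategies: A/Stay/U/e, A/Stay/U/a, A/Stay/W/e, A/Stay/W/a, A/Out/U/e, A/Out/U/a, A/Out/W/e, A/Out/W/a, B/Stay/U/e, B/Stay/U/a, B/Stay/W/e, B/Stay/W/a, B/Out/U/e, B/Out/U/a, B/Out/W/e, B/Out/W/a, E/Stay/U/e, E/Stay/U/a, E/Stay/W/e, E/Stay/W/a, E/Out/U/e, E/Out/U/a, E/Out/W/e, E/Out/W/a. Columns: Mid/h, Mid/f, Lo/h, Lo/f.
{A/Stay/U/e, A/Out/U/e} → row (-1,-4) (-3,2) (-3,-1) (-3,-1)
{A/Stay/U/a, A/Out/U/a} → row (-1,-4) (-1,0) (-3,-1) (-3,-1)
{A/Stay/W/e, A/Out/W/e} → row (3,-4) (-3,2) (-3,-1) (-3,-1)
{A/Stay/W/a, A/Out/W/a} → row (3,-4) (-1,0) (-3,-1) (-3,-1)
{B/Stay/U/e, B/Stay/U/a, B/Stay/W/e, B/Stay/W/a} → row (2,-3) (6,0) (-3,-1) (-3,-1)
{B/Out/U/e, B/Out/U/a, B/Out/W/e, B/Out/W/a} → row (0,1) (0,1) (-3,-1) (-3,-1)
{E/Stay/U/e, E/Stay/U/a, E/Stay/W/e, E/Stay/W/a, E/Out/U/e, E/Out/U/a, E/Out/W/e, E/Out/W/a} → row (-2,3) (-2,3) (-3,-1) (-3,-1)
That's 7 distinct rows out of 24 strategies.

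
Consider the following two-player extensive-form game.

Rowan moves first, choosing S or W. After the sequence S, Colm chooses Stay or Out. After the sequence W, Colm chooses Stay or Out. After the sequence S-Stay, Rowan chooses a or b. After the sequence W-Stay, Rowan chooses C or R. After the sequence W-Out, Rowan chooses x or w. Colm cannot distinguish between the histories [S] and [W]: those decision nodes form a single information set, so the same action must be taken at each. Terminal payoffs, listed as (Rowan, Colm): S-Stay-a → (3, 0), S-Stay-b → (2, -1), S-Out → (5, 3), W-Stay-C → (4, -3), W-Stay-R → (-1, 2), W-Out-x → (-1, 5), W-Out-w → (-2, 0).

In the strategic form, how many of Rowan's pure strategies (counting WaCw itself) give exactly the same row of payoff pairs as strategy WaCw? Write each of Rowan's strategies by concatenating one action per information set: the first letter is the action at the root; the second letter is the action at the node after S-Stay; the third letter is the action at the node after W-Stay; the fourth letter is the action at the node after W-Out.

2

Row for WaCw (columns Stay, Out): (4,-3) (-2,0).
Under WaCw, Rowan's choice at the node after S-Stay can never be reached regardless of what Colm does, so varying those choices leaves every outcome unchanged.
Holding the reachable choices fixed and varying the unreachable one freely already gives 2 equivalent strategies.
No other strategy reproduces this row, so those 2 are the full class: WaCw, WbCw.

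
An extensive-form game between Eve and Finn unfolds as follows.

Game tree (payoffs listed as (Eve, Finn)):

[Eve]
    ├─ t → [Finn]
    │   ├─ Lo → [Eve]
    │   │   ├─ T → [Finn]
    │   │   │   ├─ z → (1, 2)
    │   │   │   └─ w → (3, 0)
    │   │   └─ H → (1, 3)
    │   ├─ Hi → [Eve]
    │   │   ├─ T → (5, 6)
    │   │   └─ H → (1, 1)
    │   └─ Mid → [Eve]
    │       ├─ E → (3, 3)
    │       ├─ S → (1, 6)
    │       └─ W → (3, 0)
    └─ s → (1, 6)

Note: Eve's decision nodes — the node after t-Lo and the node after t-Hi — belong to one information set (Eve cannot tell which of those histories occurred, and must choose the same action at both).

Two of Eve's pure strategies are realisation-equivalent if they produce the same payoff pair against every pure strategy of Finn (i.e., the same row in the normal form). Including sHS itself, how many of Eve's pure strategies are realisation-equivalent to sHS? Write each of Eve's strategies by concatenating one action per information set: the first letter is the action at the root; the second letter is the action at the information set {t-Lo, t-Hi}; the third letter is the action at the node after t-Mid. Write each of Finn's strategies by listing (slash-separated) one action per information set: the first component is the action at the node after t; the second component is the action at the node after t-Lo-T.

6

Row for sHS (columns Lo/z, Lo/w, Hi/z, Hi/w, Mid/z, Mid/w): (1,6) (1,6) (1,6) (1,6) (1,6) (1,6).
Under sHS, Eve's choice at the information set {t-Lo, t-Hi} and at the node after t-Mid can never be reached regardless of what Finn does, so varying those choices leaves every outcome unchanged.
Holding the reachable choices fixed and varying the unreachable ones freely already gives 2 × 3 = 6 equivalent strategies.
No other strategy reproduces this row, so those 6 are the full class: sTE, sTS, sTW, sHE, sHS, sHW.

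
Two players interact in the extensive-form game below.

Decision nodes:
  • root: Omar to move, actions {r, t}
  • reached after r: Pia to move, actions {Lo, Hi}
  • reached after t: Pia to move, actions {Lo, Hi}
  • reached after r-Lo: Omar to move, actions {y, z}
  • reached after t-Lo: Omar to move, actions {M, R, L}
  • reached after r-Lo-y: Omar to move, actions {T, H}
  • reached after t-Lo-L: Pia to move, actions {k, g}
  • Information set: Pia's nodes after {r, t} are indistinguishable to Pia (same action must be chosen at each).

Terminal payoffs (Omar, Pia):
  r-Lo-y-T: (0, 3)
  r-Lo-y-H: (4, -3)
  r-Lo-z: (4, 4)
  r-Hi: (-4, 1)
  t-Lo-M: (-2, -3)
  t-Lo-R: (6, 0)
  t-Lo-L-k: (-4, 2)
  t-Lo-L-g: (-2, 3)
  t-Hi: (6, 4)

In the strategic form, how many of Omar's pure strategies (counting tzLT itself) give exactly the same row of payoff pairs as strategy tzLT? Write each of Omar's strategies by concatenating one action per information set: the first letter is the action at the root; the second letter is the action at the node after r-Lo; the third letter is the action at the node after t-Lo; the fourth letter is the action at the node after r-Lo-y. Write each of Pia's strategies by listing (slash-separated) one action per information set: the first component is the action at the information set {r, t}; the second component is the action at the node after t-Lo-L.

4

Row for tzLT (columns Lo/k, Lo/g, Hi/k, Hi/g): (-4,2) (-2,3) (6,4) (6,4).
Under tzLT, Omar's choice at the node after r-Lo and at the node after r-Lo-y can never be reached regardless of what Pia does, so varying those choices leaves every outcome unchanged.
Holding the reachable choices fixed and varying the unreachable ones freely already gives 2 × 2 = 4 equivalent strategies.
No other strategy reproduces this row, so those 4 are the full class: tyLT, tyLH, tzLT, tzLH.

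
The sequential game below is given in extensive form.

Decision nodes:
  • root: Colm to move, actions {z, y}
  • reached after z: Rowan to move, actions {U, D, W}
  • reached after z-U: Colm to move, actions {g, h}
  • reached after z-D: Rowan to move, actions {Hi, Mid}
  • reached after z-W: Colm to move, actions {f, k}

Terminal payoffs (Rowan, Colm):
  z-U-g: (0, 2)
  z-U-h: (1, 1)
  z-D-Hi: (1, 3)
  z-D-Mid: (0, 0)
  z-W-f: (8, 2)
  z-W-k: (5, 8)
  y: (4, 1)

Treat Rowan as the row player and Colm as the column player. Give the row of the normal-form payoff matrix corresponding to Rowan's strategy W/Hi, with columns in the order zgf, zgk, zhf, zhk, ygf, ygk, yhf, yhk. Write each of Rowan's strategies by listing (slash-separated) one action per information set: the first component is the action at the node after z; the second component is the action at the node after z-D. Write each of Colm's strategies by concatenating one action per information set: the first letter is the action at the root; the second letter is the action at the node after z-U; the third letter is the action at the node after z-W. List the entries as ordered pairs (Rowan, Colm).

(8,2) (5,8) (8,2) (5,8) (4,1) (4,1) (4,1) (4,1)

vs zgf: Colm plays z → Rowan plays W at [z] → Colm plays f at [z-W] → (8, 2)
vs zgk: Colm plays z → Rowan plays W at [z] → Colm plays k at [z-W] → (5, 8)
vs zhf: Colm plays z → Rowan plays W at [z] → Colm plays f at [z-W] → (8, 2)
vs zhk: Colm plays z → Rowan plays W at [z] → Colm plays k at [z-W] → (5, 8)
vs ygf: Colm plays y → (4, 1)
vs ygk: Colm plays y → (4, 1)
vs yhf: Colm plays y → (4, 1)
vs yhk: Colm plays y → (4, 1)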